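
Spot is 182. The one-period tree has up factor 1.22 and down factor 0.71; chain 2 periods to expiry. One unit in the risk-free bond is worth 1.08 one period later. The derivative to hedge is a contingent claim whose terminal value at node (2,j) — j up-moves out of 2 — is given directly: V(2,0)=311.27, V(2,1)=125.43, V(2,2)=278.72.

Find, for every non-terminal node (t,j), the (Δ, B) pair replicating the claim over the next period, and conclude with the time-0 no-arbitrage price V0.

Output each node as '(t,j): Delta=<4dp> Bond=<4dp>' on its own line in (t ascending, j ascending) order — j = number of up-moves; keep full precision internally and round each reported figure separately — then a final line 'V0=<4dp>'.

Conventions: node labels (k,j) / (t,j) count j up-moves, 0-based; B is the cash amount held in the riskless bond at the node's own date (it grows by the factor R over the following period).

Arbitrage-free pricing uses the up-move probability p* = (R−d)/(u−d) = 0.7255, discounting each step at R = 1.08.
Expiry values: V(2,0)=311.2700, V(2,1)=125.4300, V(2,2)=278.7200
Node (1,0) S=129.2200: V=(p*·125.4300+(1−p*)·311.2700)/1.08=163.3749; Δ=(125.4300−311.2700)/(157.6484−91.7462)=-2.8199; B=V−Δ·S=527.7671
Node (1,1) S=222.0400: V=(p*·278.7200+(1−p*)·125.4300)/1.08=219.1115; Δ=(278.7200−125.4300)/(270.8888−157.6484)=1.3537; B=V−Δ·S=-81.4572
Node (0,0) S=182.0000: V=(p*·219.1115+(1−p*)·163.3749)/1.08=188.7141; Δ=(219.1115−163.3749)/(222.0400−129.2200)=0.6005; B=V−Δ·S=79.4267
Verification: the root portfolio costs Δ(0,0)·S0 + B(0,0) = 188.7141, matching V0.

(0,0): Delta=0.6005 Bond=79.4267
(1,0): Delta=-2.8199 Bond=527.7671
(1,1): Delta=1.3537 Bond=-81.4572
V0=188.7141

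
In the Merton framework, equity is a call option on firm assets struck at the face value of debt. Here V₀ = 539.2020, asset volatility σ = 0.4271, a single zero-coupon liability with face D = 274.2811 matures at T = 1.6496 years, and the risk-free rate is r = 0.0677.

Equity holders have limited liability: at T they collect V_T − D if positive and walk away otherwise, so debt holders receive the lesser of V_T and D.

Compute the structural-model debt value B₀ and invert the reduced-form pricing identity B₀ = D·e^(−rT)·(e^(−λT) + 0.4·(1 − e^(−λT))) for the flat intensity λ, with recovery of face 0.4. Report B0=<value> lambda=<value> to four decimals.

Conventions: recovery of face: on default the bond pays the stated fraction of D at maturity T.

B0=238.7199 lambda=0.0277

Work the structural quantities from V₀ = 539.2020 against face 274.2811:
d₁ = [ln(V₀/D) + (r + σ²/2)T] / (σ√T)
   = [ln(539.2020/274.2811) + (0.0677 + 0.5·0.4271²)·1.6496] / (0.4271·√1.6496)
   = [0.675937 + 0.262133] / 0.548553 = 1.710080
d₂ = d₁ − σ√T = 1.710080 − 0.548553 = 1.161527
N(d₁) = 0.956374,  N(d₂) = 0.877286,  e^(−rT) = 0.894332
E₀ = V₀·N(d₁) − D·e^(−rT)·N(d₂)
   = 539.2020·0.956374 − 274.2811·0.894332·0.877286 = 300.482114
B₀ = V₀ − E₀ = 539.2020 − 300.482114 = 238.719886
e^(−λT) = (B₀·e^(rT)/D − 0.4)/(1 − 0.4) = (238.7199·1.118153/274.2811 − 0.4)/0.6 = 0.95530250
λ = −ln(0.95530250)/1.6496 = 0.027720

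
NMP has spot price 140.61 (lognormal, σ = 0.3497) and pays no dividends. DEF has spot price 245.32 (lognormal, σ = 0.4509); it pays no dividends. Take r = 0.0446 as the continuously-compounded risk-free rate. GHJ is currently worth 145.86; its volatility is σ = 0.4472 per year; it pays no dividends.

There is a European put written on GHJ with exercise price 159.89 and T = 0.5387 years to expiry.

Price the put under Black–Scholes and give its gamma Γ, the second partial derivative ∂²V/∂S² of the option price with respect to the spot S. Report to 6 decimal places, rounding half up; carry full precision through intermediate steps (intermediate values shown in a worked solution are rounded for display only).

σ√T = 0.4472·√0.5387 = 0.328228
d₁ = (ln(S/K) + (r+σ²/2)T) / (σ√T) = (ln(145.86/159.89) + (0.0446+0.4472²/2)·0.5387) / 0.328228 = (-0.091839 + 0.077893) / 0.328228 = -0.042489
d₂ = d₁ − σ√T = -0.042489 − 0.328228 = -0.370717
e^{−rT} = 0.976260
N(−d₁) = 0.516946,  N(−d₂) = 0.644576
Put price V = K·e^{−rT}·N(−d₂) − S·N(−d₁) = 100.614575 − 75.401681 = 25.212894
φ(d₁) = (1/√(2π))·e^{−d₁²/2} = 0.398582
Γ = φ(d₁) / (S·σ·√T) = 0.008325

price = 25.212894
Γ = 0.008325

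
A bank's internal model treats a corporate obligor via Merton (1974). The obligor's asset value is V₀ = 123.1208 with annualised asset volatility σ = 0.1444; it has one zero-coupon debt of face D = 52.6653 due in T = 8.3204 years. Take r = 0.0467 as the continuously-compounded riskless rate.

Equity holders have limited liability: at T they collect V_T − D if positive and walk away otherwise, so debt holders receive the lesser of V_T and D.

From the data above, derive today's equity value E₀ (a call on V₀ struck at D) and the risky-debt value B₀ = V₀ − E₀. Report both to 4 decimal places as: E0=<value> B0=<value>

E0=87.4236 B0=35.6972

Apply the equity-as-call identities (strike 52.6653, horizon 8.3204 years):
d₁ = [ln(V₀/D) + (r + σ²/2)T] / (σ√T)
   = [ln(123.1208/52.6653) + (0.0467 + 0.5·0.1444²)·8.3204] / (0.1444·√8.3204)
   = [0.849209 + 0.475309] / 0.416523 = 3.179937
d₂ = d₁ − σ√T = 3.179937 − 0.416523 = 2.763413
N(d₁) = 0.999263,  N(d₂) = 0.997140,  e^(−rT) = 0.678031
E₀ = V₀·N(d₁) − D·e^(−rT)·N(d₂)
   = 123.1208·0.999263 − 52.6653·0.678031·0.997140 = 87.423553
B₀ = V₀ − E₀ = 123.1208 − 87.423553 = 35.697247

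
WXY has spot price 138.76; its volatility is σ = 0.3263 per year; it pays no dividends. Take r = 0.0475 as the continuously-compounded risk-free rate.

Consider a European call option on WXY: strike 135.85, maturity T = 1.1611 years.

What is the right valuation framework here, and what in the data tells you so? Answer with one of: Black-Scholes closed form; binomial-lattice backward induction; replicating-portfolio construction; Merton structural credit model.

Key observation: the strike-135.85 call on WXY is European-exercise on a continuously-modelled lognormal underlying, so its value is a single closed-form evaluation.

framework: Black-Scholes closed form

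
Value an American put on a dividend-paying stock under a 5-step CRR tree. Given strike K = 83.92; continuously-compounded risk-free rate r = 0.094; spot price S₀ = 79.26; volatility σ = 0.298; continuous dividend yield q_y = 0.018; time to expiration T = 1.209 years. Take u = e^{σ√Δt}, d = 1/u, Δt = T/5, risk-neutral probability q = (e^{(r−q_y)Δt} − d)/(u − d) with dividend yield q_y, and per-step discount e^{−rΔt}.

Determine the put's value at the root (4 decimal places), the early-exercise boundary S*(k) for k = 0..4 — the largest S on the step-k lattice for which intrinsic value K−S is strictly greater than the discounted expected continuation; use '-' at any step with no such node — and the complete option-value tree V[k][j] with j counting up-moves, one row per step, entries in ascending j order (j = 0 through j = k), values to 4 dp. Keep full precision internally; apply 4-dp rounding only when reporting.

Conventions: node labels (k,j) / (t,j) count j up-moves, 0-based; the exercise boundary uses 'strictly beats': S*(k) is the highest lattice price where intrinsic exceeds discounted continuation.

Δt=0.24180  u=1.15782  d=0.86369  q=0.52649  discount=0.97753
step 5 (expiry): payoffs max(K−S,0) = 45.8261 32.8537 15.4636 0.0000 0.0000 0.0000
step 4: (k=4,j=0): S=44.1057, K−S=39.8143, hold=38.1199 ⇒ V=39.8143 exercise | (k=4,j=1): S=59.1255, K−S=24.7945, hold=23.1654 ⇒ V=24.7945 exercise | (k=4,j=2): S=79.2600, K−S=4.6600, hold=7.1576 ⇒ V=7.1576 continue | (k=4,j=3): S=106.2512, K−S=0.0000, hold=0.0000 ⇒ V=0.0000 continue | (k=4,j=4): S=142.4339, K−S=0.0000, hold=0.0000 ⇒ V=0.0000 continue  boundary S*=59.1255
step 3: (k=3,j=0): S=51.0663, K−S=32.8537, hold=31.1895 ⇒ V=32.8537 exercise | (k=3,j=1): S=68.4564, K−S=15.4636, hold=15.1604 ⇒ V=15.4636 exercise | (k=3,j=2): S=91.7685, K−S=0.0000, hold=3.3130 ⇒ V=3.3130 continue | (k=3,j=3): S=123.0194, K−S=0.0000, hold=0.0000 ⇒ V=0.0000 continue  boundary S*=68.4564
step 2: (k=2,j=0): S=59.1255, K−S=24.7945, hold=23.1654 ⇒ V=24.7945 exercise | (k=2,j=1): S=79.2600, K−S=4.6600, hold=8.8627 ⇒ V=8.8627 continue | (k=2,j=2): S=106.2512, K−S=0.0000, hold=1.5335 ⇒ V=1.5335 continue  boundary S*=59.1255
step 1: (k=1,j=0): S=68.4564, K−S=15.4636, hold=16.0379 ⇒ V=16.0379 continue | (k=1,j=1): S=91.7685, K−S=0.0000, hold=4.8915 ⇒ V=4.8915 continue  boundary S*=-
step 0: (k=0,j=0): S=79.2600, K−S=4.6600, hold=9.9409 ⇒ V=9.9409 continue  boundary S*=-

price = 9.9409
boundary = - - 59.1255 68.4564 59.1255
tree:
9.9409
16.0379 4.8915
24.7945 8.8627 1.5335
32.8537 15.4636 3.3130 0.0000
39.8143 24.7945 7.1576 0.0000 0.0000
45.8261 32.8537 15.4636 0.0000 0.0000 0.0000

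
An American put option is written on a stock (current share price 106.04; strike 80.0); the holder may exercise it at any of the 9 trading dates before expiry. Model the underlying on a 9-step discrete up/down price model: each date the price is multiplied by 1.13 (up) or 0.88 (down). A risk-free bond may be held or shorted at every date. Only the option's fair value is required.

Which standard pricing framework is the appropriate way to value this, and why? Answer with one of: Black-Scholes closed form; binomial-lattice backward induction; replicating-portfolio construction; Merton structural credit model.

Key observation: early exercise of the strike-80 put must be checked at each of the 9 dates (spot 106.04), which forces a node-by-node comparison of intrinsic and continuation value backward from expiry.

framework: binomial-lattice backward induction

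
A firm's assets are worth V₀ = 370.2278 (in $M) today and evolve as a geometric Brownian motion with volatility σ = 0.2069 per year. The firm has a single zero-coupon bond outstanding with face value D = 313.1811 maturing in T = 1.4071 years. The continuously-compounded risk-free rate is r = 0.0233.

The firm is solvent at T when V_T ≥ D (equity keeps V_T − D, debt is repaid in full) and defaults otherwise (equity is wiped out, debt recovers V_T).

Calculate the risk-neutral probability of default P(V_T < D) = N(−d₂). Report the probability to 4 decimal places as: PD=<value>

PD=0.2443

With assets at 370.2278 and a single debt payment of 313.1811 at 1.4071 years:
d₁ = [ln(V₀/D) + (r + σ²/2)T] / (σ√T)
   = [ln(370.2278/313.1811) + (0.0233 + 0.5·0.2069²)·1.4071] / (0.2069·√1.4071)
   = [0.167337 + 0.062903] / 0.245427 = 0.938117
d₂ = d₁ − σ√T = 0.938117 − 0.245427 = 0.692690
risk-neutral PD = N(−d₂) = N(-0.692690) = 0.244252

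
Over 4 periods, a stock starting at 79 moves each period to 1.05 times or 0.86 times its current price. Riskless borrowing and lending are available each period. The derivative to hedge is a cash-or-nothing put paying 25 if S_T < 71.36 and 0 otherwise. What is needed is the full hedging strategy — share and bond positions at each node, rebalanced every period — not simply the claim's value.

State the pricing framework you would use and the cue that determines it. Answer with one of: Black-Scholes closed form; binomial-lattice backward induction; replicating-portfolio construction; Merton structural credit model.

framework: replicating-portfolio construction

Key observation: the mandate to exhibit the hedge at every date and state singles out the replicating-portfolio construction on the 4-period tree with factors 1.05 and 0.86 from 79.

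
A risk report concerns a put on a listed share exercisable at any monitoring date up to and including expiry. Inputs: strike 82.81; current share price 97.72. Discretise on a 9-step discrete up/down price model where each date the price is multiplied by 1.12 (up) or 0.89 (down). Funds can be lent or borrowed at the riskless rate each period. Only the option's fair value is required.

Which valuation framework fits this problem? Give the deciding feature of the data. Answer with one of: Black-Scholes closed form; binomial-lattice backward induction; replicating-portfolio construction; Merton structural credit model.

Key observation: early exercise of the strike-82.81 put must be checked at each of the 9 dates (spot 97.72), which forces a node-by-node comparison of intrinsic and continuation value backward from expiry.

framework: binomial-lattice backward induction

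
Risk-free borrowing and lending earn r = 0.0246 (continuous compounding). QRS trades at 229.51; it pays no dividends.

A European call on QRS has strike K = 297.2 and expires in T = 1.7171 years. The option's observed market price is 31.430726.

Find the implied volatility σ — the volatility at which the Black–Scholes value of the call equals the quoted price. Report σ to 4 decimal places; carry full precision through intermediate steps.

At σ = 0.4136 the Black–Scholes value reproduces the quote:
σ√T = 0.4136·√1.7171 = 0.541974
d₁ = (ln(S/K) + (r+σ²/2)T) / (σ√T) = (ln(229.51/297.2) + (0.0246+0.4136²/2)·1.7171) / 0.541974 = (-0.258459 + 0.189108) / 0.541974 = -0.127959
d₂ = d₁ − σ√T = -0.127959 − 0.541974 = -0.669932
e^{−rT} = 0.958639
N(d₁) = 0.449091,  N(d₂) = 0.251450
V = S·N(d₁) − K·e^{−rT}·N(d₂) = 103.070842 − 71.640117 = 31.430726 (the quoted price), and the Black–Scholes price is strictly increasing in σ, so σ is unique

sigma = 0.4136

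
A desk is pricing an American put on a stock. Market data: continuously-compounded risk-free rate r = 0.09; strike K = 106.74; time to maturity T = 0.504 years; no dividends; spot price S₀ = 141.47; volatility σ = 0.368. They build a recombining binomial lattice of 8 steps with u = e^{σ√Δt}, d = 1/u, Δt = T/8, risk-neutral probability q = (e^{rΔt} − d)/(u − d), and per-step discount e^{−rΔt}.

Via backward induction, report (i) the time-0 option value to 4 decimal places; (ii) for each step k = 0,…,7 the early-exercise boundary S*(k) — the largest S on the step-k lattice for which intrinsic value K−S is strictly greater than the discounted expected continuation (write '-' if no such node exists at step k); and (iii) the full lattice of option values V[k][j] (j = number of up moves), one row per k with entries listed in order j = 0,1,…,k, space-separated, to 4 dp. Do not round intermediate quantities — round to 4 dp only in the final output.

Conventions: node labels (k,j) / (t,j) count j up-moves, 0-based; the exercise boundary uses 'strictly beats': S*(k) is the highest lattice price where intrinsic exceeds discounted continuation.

price = 1.7449
boundary = - - - - - - 81.2787 89.1438
tree:
1.7449
2.9289 0.6162
4.8161 1.1314 0.1235
7.7229 2.0510 0.2522 0.0000
12.0031 3.6583 0.5152 0.0000 0.0000
17.9321 6.3875 1.0524 0.0000 0.0000 0.0000
25.4613 10.8310 2.1498 0.0000 0.0000 0.0000 0.0000
32.6325 17.5962 4.3913 0.0000 0.0000 0.0000 0.0000 0.0000
39.1710 25.4613 8.9699 0.0000 0.0000 0.0000 0.0000 0.0000 0.0000

Δt=0.06300, u=1.09677, d=0.91177, q=0.50766, disc=e^(-rΔt)=0.99435
k=8 terminal: V=max(K-S,0) → 39.1710 25.4613 8.9699 0.0000 0.0000 0.0000 0.0000 0.0000 0.0000
k=7: j=0 S=74.1075 intr=32.6325 cont=32.0290 V=32.6325[EX]; j=1 S=89.1438 intr=17.5962 cont=16.9926 V=17.5962[EX]; j=2 S=107.2311 intr=0.0000 cont=4.3913 V=4.3913[hold]; j=3 S=128.9881 intr=0.0000 cont=0.0000 V=0.0000[hold]; j=4 S=155.1597 intr=0.0000 cont=0.0000 V=0.0000[hold]; j=5 S=186.6415 intr=0.0000 cont=0.0000 V=0.0000[hold]; j=6 S=224.5108 intr=0.0000 cont=0.0000 V=0.0000[hold]; j=7 S=270.0639 intr=0.0000 cont=0.0000 V=0.0000[hold]  S*(7)=89.1438
k=6: j=0 S=81.2787 intr=25.4613 cont=24.8578 V=25.4613[EX]; j=1 S=97.7701 intr=8.9699 cont=10.8310 V=10.8310[hold]; j=2 S=117.6075 intr=0.0000 cont=2.1498 V=2.1498[hold]; j=3 S=141.4700 intr=0.0000 cont=0.0000 V=0.0000[hold]; j=4 S=170.1741 intr=0.0000 cont=0.0000 V=0.0000[hold]; j=5 S=204.7023 intr=0.0000 cont=0.0000 V=0.0000[hold]; j=6 S=246.2362 intr=0.0000 cont=0.0000 V=0.0000[hold]  S*(6)=81.2787
k=5: j=0 S=89.1438 intr=17.5962 cont=17.9321 V=17.9321[hold]; j=1 S=107.2311 intr=0.0000 cont=6.3875 V=6.3875[hold]; j=2 S=128.9881 intr=0.0000 cont=1.0524 V=1.0524[hold]; j=3 S=155.1597 intr=0.0000 cont=0.0000 V=0.0000[hold]; j=4 S=186.6415 intr=0.0000 cont=0.0000 V=0.0000[hold]; j=5 S=224.5108 intr=0.0000 cont=0.0000 V=0.0000[hold]  S*(5)=-
k=4: j=0 S=97.7701 intr=8.9699 cont=12.0031 V=12.0031[hold]; j=1 S=117.6075 intr=0.0000 cont=3.6583 V=3.6583[hold]; j=2 S=141.4700 intr=0.0000 cont=0.5152 V=0.5152[hold]; j=3 S=170.1741 intr=0.0000 cont=0.0000 V=0.0000[hold]; j=4 S=204.7023 intr=0.0000 cont=0.0000 V=0.0000[hold]  S*(4)=-
k=3: j=0 S=107.2311 intr=0.0000 cont=7.7229 V=7.7229[hold]; j=1 S=128.9881 intr=0.0000 cont=2.0510 V=2.0510[hold]; j=2 S=155.1597 intr=0.0000 cont=0.2522 V=0.2522[hold]; j=3 S=186.6415 intr=0.0000 cont=0.0000 V=0.0000[hold]  S*(3)=-
k=2: j=0 S=117.6075 intr=0.0000 cont=4.8161 V=4.8161[hold]; j=1 S=141.4700 intr=0.0000 cont=1.1314 V=1.1314[hold]; j=2 S=170.1741 intr=0.0000 cont=0.1235 V=0.1235[hold]  S*(2)=-
k=1: j=0 S=128.9881 intr=0.0000 cont=2.9289 V=2.9289[hold]; j=1 S=155.1597 intr=0.0000 cont=0.6162 V=0.6162[hold]  S*(1)=-
k=0: j=0 S=141.4700 intr=0.0000 cont=1.7449 V=1.7449[hold]  S*(0)=-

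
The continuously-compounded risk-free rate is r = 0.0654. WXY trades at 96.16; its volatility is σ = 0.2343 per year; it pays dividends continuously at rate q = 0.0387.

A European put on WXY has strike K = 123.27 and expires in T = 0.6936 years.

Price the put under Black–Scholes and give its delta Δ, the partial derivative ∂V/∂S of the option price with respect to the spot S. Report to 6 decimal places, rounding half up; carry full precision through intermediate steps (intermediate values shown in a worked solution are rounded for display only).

σ√T = 0.2343·√0.6936 = 0.195131
d₁ = (ln(S/K) + (r−q+σ²/2)T) / (σ√T) = (ln(96.16/123.27) + (0.0654−0.0387+0.2343²/2)·0.6936) / 0.195131 = (-0.248364 + 0.037557) / 0.195131 = -1.080331
d₂ = d₁ − σ√T = -1.080331 − 0.195131 = -1.275462
e^{−rT} = 0.955652
e^{−qT} = 0.973515
N(−d₁) = 0.860003,  N(−d₂) = 0.898927
Put price V = K·e^{−rT}·N(−d₂) − S·e^{−qT}·N(−d₁) = 105.896521 − 80.507579 = 25.388942
Δ = −e^{−qT}·N(−d₁) = -0.837225

price = 25.388942
Δ = -0.837225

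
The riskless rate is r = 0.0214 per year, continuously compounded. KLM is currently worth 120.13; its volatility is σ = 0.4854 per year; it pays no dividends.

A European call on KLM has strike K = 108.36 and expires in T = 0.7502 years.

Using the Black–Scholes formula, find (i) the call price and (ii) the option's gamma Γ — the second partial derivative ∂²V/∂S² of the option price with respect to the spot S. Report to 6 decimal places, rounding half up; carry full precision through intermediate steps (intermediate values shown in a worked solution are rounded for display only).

price = 26.366986
Γ = 0.006993

σ√T = 0.4854·√0.7502 = 0.420425
d₁ = (ln(S/K) + (r+σ²/2)T) / (σ√T) = (ln(120.13/108.36) + (0.0214+0.4854²/2)·0.7502) / 0.420425 = (0.103115 + 0.104433) / 0.420425 = 0.493663
d₂ = d₁ − σ√T = 0.493663 − 0.420425 = 0.073238
e^{−rT} = 0.984074
N(d₁) = 0.689228,  N(d₂) = 0.529192
Call price V = S·N(d₁) − K·e^{−rT}·N(d₂) = 82.796957 − 56.429971 = 26.366986
φ(d₁) = (1/√(2π))·e^{−d₁²/2} = 0.353175
Γ = φ(d₁) / (S·σ·√T) = 0.006993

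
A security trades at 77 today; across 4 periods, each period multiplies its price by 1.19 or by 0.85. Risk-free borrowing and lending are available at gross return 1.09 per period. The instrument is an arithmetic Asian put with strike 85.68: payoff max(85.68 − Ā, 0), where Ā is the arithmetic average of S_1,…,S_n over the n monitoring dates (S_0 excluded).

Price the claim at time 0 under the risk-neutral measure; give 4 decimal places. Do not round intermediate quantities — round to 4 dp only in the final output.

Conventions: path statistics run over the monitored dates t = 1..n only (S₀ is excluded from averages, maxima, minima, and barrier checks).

Risk-neutral up-probability p* = (R−d)/(u−d) = (1.09−0.85)/(1.19−0.85) = 0.7059; the claim prices as the p*-weighted sum of path payoffs discounted by R^4.
Enumerate all 2^4 = 16 price paths (U = up ×1.19, D = down ×0.85); each path with k up-moves has probability p*^k·(1−p*)^(4−k).
DDDD: Ā=52.1412, payoff=33.5388, prob=0.007483
UDDD: Ā=72.9976, payoff=12.6824, prob=0.017960
DUDD: Ā=66.4526, payoff=19.2274, prob=0.017960
UUDD: Ā=93.0337, payoff=0.0000, prob=0.043103
DDUD: Ā=60.8894, payoff=24.7906, prob=0.017960
UDUD: Ā=85.2451, payoff=0.4349, prob=0.043103
DUUD: Ā=78.7001, payoff=6.9799, prob=0.043103
UUUD: Ā=110.1801, payoff=0.0000, prob=0.103447
DDDU: Ā=56.1606, payoff=29.5194, prob=0.017960
UDDU: Ā=78.6248, payoff=7.0552, prob=0.043103
DUDU: Ā=72.0798, payoff=13.6002, prob=0.043103
UUDU: Ā=100.9118, payoff=0.0000, prob=0.103447
DDUU: Ā=66.5166, payoff=19.1634, prob=0.043103
UDUU: Ā=93.1232, payoff=0.0000, prob=0.103447
DUUU: Ā=86.5782, payoff=0.0000, prob=0.103447
UUUU: Ā=121.2095, payoff=0.0000, prob=0.248273
Price = Σ prob·payoff / R^4 = 3.835349 / 1.411582 = 2.7171

price = 2.7171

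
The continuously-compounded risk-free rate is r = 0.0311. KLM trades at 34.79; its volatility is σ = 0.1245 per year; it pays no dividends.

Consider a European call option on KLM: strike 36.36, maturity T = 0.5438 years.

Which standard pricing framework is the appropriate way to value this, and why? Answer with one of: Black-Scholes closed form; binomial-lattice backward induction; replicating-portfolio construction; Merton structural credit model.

framework: Black-Scholes closed form

Key observation: a European-exercise option on KLM struck at 36.36 — a GBM underlying with constant parameters — admits an analytic price: the data contain no early exercise, no discrete tree, no debt structure.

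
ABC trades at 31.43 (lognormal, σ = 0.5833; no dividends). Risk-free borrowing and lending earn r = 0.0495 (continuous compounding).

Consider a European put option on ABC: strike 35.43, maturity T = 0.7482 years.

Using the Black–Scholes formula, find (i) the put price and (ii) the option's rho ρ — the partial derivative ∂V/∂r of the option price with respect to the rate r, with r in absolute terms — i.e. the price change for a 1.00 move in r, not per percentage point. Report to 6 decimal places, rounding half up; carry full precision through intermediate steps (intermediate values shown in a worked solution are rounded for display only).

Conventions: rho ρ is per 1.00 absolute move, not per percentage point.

σ√T = 0.5833·√0.7482 = 0.504546
d₁ = (ln(S/K) + (r+σ²/2)T) / (σ√T) = (ln(31.43/35.43) + (0.0495+0.5833²/2)·0.7482) / 0.504546 = (-0.119796 + 0.164319) / 0.504546 = 0.088244
d₂ = d₁ − σ√T = 0.088244 − 0.504546 = -0.416302
e^{−rT} = 0.963642
N(−d₁) = 0.464841,  N(−d₂) = 0.661405
Put price V = K·e^{−rT}·N(−d₂) − S·N(−d₁) = 22.581587 − 14.609963 = 7.971623
ρ = −K·T·e^{−rT}·N(−d₂) = -16.895543

price = 7.971623
ρ = -16.895543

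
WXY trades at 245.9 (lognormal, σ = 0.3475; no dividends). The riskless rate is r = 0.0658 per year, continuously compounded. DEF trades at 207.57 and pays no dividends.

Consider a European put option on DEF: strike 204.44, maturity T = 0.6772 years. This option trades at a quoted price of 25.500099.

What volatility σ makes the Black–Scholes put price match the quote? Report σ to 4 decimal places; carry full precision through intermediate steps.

sigma = 0.4739

At σ = 0.4739 the Black–Scholes value reproduces the quote:
σ√T = 0.4739·√0.6772 = 0.389983
d₁ = (ln(S/K) + (r+σ²/2)T) / (σ√T) = (ln(207.57/204.44) + (0.0658+0.4739²/2)·0.6772) / 0.389983 = (0.015194 + 0.120603) / 0.389983 = 0.348213
d₂ = d₁ − σ√T = 0.348213 − 0.389983 = -0.041769
e^{−rT} = 0.956418
N(−d₁) = 0.363840,  N(−d₂) = 0.516659
V = K·e^{−rT}·N(−d₂) − S·N(−d₁) = 101.022379 − 75.522280 = 25.500099 (the quoted price), and the Black–Scholes price is strictly increasing in σ, so σ is unique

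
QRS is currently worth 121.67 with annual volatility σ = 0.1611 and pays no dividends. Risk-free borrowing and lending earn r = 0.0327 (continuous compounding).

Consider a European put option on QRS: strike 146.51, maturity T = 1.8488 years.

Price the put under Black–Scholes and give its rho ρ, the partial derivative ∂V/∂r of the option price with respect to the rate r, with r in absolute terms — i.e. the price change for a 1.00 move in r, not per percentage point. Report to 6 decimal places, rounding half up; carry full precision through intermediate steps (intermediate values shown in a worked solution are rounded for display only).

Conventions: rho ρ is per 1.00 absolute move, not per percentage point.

price = 21.235790
ρ = -191.812554

σ√T = 0.1611·√1.8488 = 0.219049
d₁ = (ln(S/K) + (r+σ²/2)T) / (σ√T) = (ln(121.67/146.51) + (0.0327+0.1611²/2)·1.8488) / 0.219049 = (-0.185781 + 0.084447) / 0.219049 = -0.462611
d₂ = d₁ − σ√T = -0.462611 − 0.219049 = -0.681660
e^{−rT} = 0.941335
N(−d₁) = 0.678178,  N(−d₂) = 0.752273
Put price V = K·e^{−rT}·N(−d₂) − S·N(−d₁) = 103.749759 − 82.513968 = 21.235790
ρ = −K·T·e^{−rT}·N(−d₂) = -191.812554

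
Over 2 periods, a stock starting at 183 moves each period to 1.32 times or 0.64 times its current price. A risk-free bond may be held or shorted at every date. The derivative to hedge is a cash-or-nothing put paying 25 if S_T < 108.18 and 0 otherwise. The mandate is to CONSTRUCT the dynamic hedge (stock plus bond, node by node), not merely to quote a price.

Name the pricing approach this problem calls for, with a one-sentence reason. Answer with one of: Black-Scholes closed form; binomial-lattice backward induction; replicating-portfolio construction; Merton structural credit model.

framework: replicating-portfolio construction

Key observation: since the answer must list Δ and B at each node of the 1.32/0.64 lattice on 183, the replicating-portfolio method — solving the two-state system at every node — is the one that applies.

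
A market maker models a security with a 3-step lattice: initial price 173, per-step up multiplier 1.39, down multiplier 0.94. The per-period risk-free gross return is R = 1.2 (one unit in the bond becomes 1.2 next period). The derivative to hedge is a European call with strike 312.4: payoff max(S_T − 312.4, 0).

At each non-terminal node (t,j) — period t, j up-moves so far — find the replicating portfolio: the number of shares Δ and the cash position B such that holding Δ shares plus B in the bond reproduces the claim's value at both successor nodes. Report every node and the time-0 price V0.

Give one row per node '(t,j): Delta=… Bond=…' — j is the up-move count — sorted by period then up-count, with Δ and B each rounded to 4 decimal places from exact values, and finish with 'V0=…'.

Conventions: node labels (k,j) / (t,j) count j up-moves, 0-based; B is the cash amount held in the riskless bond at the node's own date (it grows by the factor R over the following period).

Risk-neutral probability p* = (R−d)/(u−d) = (1.2−0.94)/(1.39−0.94) = 0.5778.
Expiry values: V(3,0)=0.0000, V(3,1)=0.0000, V(3,2)=1.7981, V(3,3)=152.2121
  t=2,j=0: stock 152.8628 → up 212.4793 (V=0.0000), down 143.6910 (V=0.0000). Price 0.0000; hedge Δ=0.0000, bond B=0.0000.
  t=2,j=1: stock 226.0418 → up 314.1981 (V=1.7981), down 212.4793 (V=0.0000). Price 0.8658; hedge Δ=0.0177, bond B=-3.1300.
  t=2,j=2: stock 334.2533 → up 464.6121 (V=152.2121), down 314.1981 (V=1.7981). Price 73.9200; hedge Δ=1.0000, bond B=-260.3333.
  t=1,j=0: stock 162.6200 → up 226.0418 (V=0.8658), down 152.8628 (V=0.0000). Price 0.4168; hedge Δ=0.0118, bond B=-1.5071.
  t=1,j=1: stock 240.4700 → up 334.2533 (V=73.9200), down 226.0418 (V=0.8658). Price 35.8957; hedge Δ=0.6751, bond B=-126.4470.
  t=0,j=0: stock 173.0000 → up 240.4700 (V=35.8957), down 162.6200 (V=0.4168). Price 17.4298; hedge Δ=0.4557, bond B=-61.4121.
As a check, the time-0 holding Δ(0,0)·S0 + B(0,0) comes to 17.4298 — exactly V0.

(0,0): Delta=0.4557 Bond=-61.4121
(1,0): Delta=0.0118 Bond=-1.5071
(1,1): Delta=0.6751 Bond=-126.4470
(2,0): Delta=0.0000 Bond=0.0000
(2,1): Delta=0.0177 Bond=-3.1300
(2,2): Delta=1.0000 Bond=-260.3333
V0=17.4298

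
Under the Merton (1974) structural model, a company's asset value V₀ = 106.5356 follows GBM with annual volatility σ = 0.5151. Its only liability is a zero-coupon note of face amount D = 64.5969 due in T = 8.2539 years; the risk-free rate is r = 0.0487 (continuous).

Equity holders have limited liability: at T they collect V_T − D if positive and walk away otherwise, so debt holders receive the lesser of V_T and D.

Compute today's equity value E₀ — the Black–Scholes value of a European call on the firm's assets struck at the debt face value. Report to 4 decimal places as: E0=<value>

E0=77.7312

Apply the equity-as-call identities (strike 64.5969, horizon 8.2539 years):
d₁ = [ln(V₀/D) + (r + σ²/2)T] / (σ√T)
   = [ln(106.5356/64.5969) + (0.0487 + 0.5·0.5151²)·8.2539] / (0.5151·√8.2539)
   = [0.500313 + 1.496960] / 1.479862 = 1.349635
d₂ = d₁ − σ√T = 1.349635 − 1.479862 = -0.130227
N(d₁) = 0.911433,  N(d₂) = 0.448193,  e^(−rT) = 0.669004
E₀ = V₀·N(d₁) − D·e^(−rT)·N(d₂)
   = 106.5356·0.911433 − 64.5969·0.669004·0.448193 = 77.731160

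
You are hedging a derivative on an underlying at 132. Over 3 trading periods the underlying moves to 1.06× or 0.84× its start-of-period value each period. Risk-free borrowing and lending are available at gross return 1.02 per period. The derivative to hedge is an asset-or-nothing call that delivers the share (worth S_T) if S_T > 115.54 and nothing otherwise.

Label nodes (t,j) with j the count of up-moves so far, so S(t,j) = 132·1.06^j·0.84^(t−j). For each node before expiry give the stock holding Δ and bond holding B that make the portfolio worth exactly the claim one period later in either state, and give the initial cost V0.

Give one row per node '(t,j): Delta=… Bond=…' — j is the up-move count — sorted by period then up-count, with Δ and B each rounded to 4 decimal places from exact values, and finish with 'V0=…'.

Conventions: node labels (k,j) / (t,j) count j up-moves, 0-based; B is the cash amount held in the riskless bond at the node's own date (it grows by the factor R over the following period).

The replicating-portfolio and risk-neutral prices coincide; use p* = (1.02−0.84)/(1.06−0.84) = 0.8182 for the latter.
Expiry values: V(3,0)=0.0000, V(3,1)=0.0000, V(3,2)=124.5848, V(3,3)=157.2141
(2,0): S=93.1392. Δ = (V_up−V_dn)/(S_up−S_dn) = (0.0000−0.0000)/(98.7276−78.2369) = 0.0000. V = [p*·0.0000 + (1−p*)·0.0000]/1.02 = 0.0000. B = V − Δ·S = 0.0000.
(2,1): S=117.5328. Δ = (V_up−V_dn)/(S_up−S_dn) = (124.5848−0.0000)/(124.5848−98.7276) = 4.8182. V = [p*·124.5848 + (1−p*)·0.0000]/1.02 = 99.9343. B = V − Δ·S = -466.3601.
(2,2): S=148.3152. Δ = (V_up−V_dn)/(S_up−S_dn) = (157.2141−124.5848)/(157.2141−124.5848) = 1.0000. V = [p*·157.2141 + (1−p*)·124.5848]/1.02 = 148.3152. B = V − Δ·S = 0.0000.
(1,0): S=110.8800. Δ = (V_up−V_dn)/(S_up−S_dn) = (99.9343−0.0000)/(117.5328−93.1392) = 4.0967. V = [p*·99.9343 + (1−p*)·0.0000]/1.02 = 80.1612. B = V − Δ·S = -374.0856.
(1,1): S=139.9200. Δ = (V_up−V_dn)/(S_up−S_dn) = (148.3152−99.9343)/(148.3152−117.5328) = 1.5717. V = [p*·148.3152 + (1−p*)·99.9343]/1.02 = 136.7830. B = V − Δ·S = -83.1301.
(0,0): S=132.0000. Δ = (V_up−V_dn)/(S_up−S_dn) = (136.7830−80.1612)/(139.9200−110.8800) = 1.9498. V = [p*·136.7830 + (1−p*)·80.1612]/1.02 = 124.0080. B = V − Δ·S = -133.3639.
Check: Δ(0,0)·S0 + B(0,0) = 124.0080 = V0.

(0,0): Delta=1.9498 Bond=-133.3639
(1,0): Delta=4.0967 Bond=-374.0856
(1,1): Delta=1.5717 Bond=-83.1301
(2,0): Delta=0.0000 Bond=0.0000
(2,1): Delta=4.8182 Bond=-466.3601
(2,2): Delta=1.0000 Bond=0.0000
V0=124.0080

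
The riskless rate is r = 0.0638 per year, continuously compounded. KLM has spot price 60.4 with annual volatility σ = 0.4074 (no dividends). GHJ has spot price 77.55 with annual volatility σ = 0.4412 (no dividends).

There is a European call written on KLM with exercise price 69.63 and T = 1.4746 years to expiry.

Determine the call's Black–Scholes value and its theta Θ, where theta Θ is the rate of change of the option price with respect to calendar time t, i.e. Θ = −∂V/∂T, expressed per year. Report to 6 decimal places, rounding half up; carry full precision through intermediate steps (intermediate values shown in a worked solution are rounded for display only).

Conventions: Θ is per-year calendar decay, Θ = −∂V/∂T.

σ√T = 0.4074·√1.4746 = 0.494718
d₁ = (ln(S/K) + (r+σ²/2)T) / (σ√T) = (ln(60.4/69.63) + (0.0638+0.4074²/2)·1.4746) / 0.494718 = (-0.142206 + 0.216453) / 0.494718 = 0.150078
d₂ = d₁ − σ√T = 0.150078 − 0.494718 = -0.344641
e^{−rT} = 0.910210
N(d₁) = 0.559648,  N(d₂) = 0.365182
Call price V = S·N(d₁) − K·e^{−rT}·N(d₂) = 33.802763 − 23.144503 = 10.658259
φ(d₁) = (1/√(2π))·e^{−d₁²/2} = 0.394475
Θ = −S·φ(d₁)·σ/(2√T) − r·K·e^{−rT}·N(d₂) = −3.996778 − 1.476619 = -5.473397

price = 10.658259
Θ = -5.473397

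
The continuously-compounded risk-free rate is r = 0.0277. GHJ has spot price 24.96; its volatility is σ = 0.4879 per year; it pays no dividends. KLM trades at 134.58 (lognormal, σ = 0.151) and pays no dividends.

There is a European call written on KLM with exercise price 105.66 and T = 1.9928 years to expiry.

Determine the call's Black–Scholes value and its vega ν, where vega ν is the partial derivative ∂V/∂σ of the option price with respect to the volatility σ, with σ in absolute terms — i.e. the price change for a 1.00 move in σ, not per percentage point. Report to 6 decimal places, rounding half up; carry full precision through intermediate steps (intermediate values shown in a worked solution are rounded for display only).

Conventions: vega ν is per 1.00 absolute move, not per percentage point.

σ√T = 0.151·√1.9928 = 0.213162
d₁ = (ln(S/K) + (r+σ²/2)T) / (σ√T) = (ln(134.58/105.66) + (0.0277+0.151²/2)·1.9928) / 0.213162 = (0.241932 + 0.077919) / 0.213162 = 1.500514
d₂ = d₁ − σ√T = 1.500514 − 0.213162 = 1.287353
e^{−rT} = 0.946295
N(d₁) = 0.933259,  N(d₂) = 0.901014
Call price V = S·N(d₁) − K·e^{−rT}·N(d₂) = 125.598048 − 90.088426 = 35.509621
φ(d₁) = (1/√(2π))·e^{−d₁²/2} = 0.129418
ν = S·φ(d₁)·√T = 24.587030

price = 35.509621
ν = 24.587030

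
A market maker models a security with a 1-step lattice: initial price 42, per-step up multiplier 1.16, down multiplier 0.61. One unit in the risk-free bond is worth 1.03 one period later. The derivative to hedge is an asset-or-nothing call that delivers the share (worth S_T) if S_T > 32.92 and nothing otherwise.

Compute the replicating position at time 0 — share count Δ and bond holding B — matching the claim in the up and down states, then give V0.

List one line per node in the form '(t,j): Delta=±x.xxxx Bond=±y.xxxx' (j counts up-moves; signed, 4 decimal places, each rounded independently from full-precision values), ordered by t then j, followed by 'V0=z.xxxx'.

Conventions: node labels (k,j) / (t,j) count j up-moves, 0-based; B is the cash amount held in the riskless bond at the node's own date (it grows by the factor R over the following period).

(0,0): Delta=2.1091 Bond=-52.4611
V0=36.1207

The replicating-portfolio and risk-neutral prices coincide; use p* = (1.03−0.61)/(1.16−0.61) = 0.7636 for the latter.
At maturity the claim pays: V(1,0)=0.0000, V(1,1)=48.7200
(0,0): S=42.0000. Δ = (V_up−V_dn)/(S_up−S_dn) = (48.7200−0.0000)/(48.7200−25.6200) = 2.1091. V = [p*·48.7200 + (1−p*)·0.0000]/1.03 = 36.1207. B = V − Δ·S = -52.4611.
Sanity check at the root: Δ(0,0)·S0 + B(0,0) reproduces V0 = 36.1207.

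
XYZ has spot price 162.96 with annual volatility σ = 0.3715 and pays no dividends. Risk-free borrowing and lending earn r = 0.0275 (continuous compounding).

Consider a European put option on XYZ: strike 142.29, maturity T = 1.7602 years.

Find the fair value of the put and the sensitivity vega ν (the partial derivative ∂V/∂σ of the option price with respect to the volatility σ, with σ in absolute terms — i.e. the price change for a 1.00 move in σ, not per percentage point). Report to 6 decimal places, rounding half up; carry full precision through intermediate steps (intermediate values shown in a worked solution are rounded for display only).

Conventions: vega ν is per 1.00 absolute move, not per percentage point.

σ√T = 0.3715·√1.7602 = 0.492878
d₁ = (ln(S/K) + (r+σ²/2)T) / (σ√T) = (ln(162.96/142.29) + (0.0275+0.3715²/2)·1.7602) / 0.492878 = (0.135638 + 0.169870) / 0.492878 = 0.619844
d₂ = d₁ − σ√T = 0.619844 − 0.492878 = 0.126965
e^{−rT} = 0.952747
N(−d₁) = 0.267680,  N(−d₂) = 0.449484
Put price V = K·e^{−rT}·N(−d₂) − S·N(−d₁) = 60.934929 − 43.621187 = 17.313742
φ(d₁) = (1/√(2π))·e^{−d₁²/2} = 0.329216
ν = S·φ(d₁)·√T = 71.177505

price = 17.313742
ν = 71.177505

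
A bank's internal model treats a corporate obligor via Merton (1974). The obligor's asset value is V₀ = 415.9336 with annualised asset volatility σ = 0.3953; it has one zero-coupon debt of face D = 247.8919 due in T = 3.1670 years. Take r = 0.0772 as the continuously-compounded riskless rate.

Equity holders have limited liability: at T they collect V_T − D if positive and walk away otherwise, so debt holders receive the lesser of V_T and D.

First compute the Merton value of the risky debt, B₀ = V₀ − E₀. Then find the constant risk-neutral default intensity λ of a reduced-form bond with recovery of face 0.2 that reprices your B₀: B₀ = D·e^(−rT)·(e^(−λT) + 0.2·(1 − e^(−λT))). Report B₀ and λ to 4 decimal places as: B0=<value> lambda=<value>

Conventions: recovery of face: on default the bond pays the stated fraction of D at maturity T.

B0=180.5057 lambda=0.0290

With assets at 415.9336 and a single debt payment of 247.8919 at 3.1670 years:
d₁ = [ln(V₀/D) + (r + σ²/2)T] / (σ√T)
   = [ln(415.9336/247.8919) + (0.0772 + 0.5·0.3953²)·3.1670] / (0.3953·√3.1670)
   = [0.517533 + 0.491933] / 0.703479 = 1.434964
d₂ = d₁ − σ√T = 1.434964 − 0.703479 = 0.731485
N(d₁) = 0.924351,  N(d₂) = 0.767759,  e^(−rT) = 0.783102
E₀ = V₀·N(d₁) − D·e^(−rT)·N(d₂)
   = 415.9336·0.924351 − 247.8919·0.783102·0.767759 = 235.427908
B₀ = V₀ − E₀ = 415.9336 − 235.427908 = 180.505692
e^(−λT) = (B₀·e^(rT)/D − 0.2)/(1 − 0.2) = (180.5057·1.276973/247.8919 − 0.2)/0.8 = 0.91230551
λ = −ln(0.91230551)/3.1670 = 0.028980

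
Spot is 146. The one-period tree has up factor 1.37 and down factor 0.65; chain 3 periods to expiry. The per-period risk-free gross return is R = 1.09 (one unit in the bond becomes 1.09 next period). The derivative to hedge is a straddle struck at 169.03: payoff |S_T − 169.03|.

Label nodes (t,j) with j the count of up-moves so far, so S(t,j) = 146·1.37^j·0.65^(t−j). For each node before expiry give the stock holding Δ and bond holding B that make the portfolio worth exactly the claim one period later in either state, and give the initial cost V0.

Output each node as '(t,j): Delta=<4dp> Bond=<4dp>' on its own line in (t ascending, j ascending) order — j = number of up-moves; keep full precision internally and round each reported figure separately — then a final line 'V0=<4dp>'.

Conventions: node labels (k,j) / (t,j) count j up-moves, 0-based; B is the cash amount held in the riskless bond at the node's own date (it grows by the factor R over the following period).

(0,0): Delta=0.2491 Bond=27.0110
(1,0): Delta=-0.8509 Bond=133.8293
(1,1): Delta=0.5812 Bond=-36.9862
(2,0): Delta=-1.0000 Bond=155.0734
(2,1): Delta=-0.8058 Bond=140.0197
(2,2): Delta=1.0000 Bond=-155.0734
V0=63.3807

Since d<R<u, set p* = (R−d)/(u−d) = 0.6111; price each node as the discounted p*-expectation of its children.
Expiry values: V(3,0)=128.9348, V(3,1)=84.5215, V(3,2)=9.0878, V(3,3)=206.3875
(2,0): S=61.6850. Δ = (V_up−V_dn)/(S_up−S_dn) = (84.5215−128.9348)/(84.5085−40.0953) = -1.0000. V = [p*·84.5215 + (1−p*)·128.9348]/1.09 = 93.3884. B = V − Δ·S = 155.0734.
(2,1): S=130.0130. Δ = (V_up−V_dn)/(S_up−S_dn) = (9.0878−84.5215)/(178.1178−84.5085) = -0.8058. V = [p*·9.0878 + (1−p*)·84.5215]/1.09 = 35.2506. B = V − Δ·S = 140.0197.
(2,2): S=274.0274. Δ = (V_up−V_dn)/(S_up−S_dn) = (206.3875−9.0878)/(375.4175−178.1178) = 1.0000. V = [p*·206.3875 + (1−p*)·9.0878]/1.09 = 118.9540. B = V − Δ·S = -155.0734.
(1,0): S=94.9000. Δ = (V_up−V_dn)/(S_up−S_dn) = (35.2506−93.3884)/(130.0130−61.6850) = -0.8509. V = [p*·35.2506 + (1−p*)·93.3884]/1.09 = 53.0823. B = V − Δ·S = 133.8293.
(1,1): S=200.0200. Δ = (V_up−V_dn)/(S_up−S_dn) = (118.9540−35.2506)/(274.0274−130.0130) = 0.5812. V = [p*·118.9540 + (1−p*)·35.2506]/1.09 = 79.2685. B = V − Δ·S = -36.9862.
(0,0): S=146.0000. Δ = (V_up−V_dn)/(S_up−S_dn) = (79.2685−53.0823)/(200.0200−94.9000) = 0.2491. V = [p*·79.2685 + (1−p*)·53.0823]/1.09 = 63.3807. B = V − Δ·S = 27.0110.
Verification: the root portfolio costs Δ(0,0)·S0 + B(0,0) = 63.3807, matching V0.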